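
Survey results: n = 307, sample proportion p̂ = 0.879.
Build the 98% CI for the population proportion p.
(0.836, 0.922)

Proportion CI:
SE = √(p̂(1-p̂)/n) = √(0.879 · 0.121 / 307) = 0.01861

z* = 2.326
Margin = z* · SE = 2.326 · 0.01861 = 0.0433

CI: 0.879 ± 0.0433 = (0.836, 0.922)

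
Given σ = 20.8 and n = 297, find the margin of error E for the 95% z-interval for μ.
Margin of error = 2.37

Margin of error = z* · σ/√n
= 1.960 · 20.8/√297
= 1.960 · 20.8/17.2337
= 2.37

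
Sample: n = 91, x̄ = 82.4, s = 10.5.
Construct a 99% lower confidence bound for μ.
μ ≥ 79.79

Lower bound (one-sided):
t* = 2.368 (one-sided for 99%)
Lower bound = x̄ - t* · s/√n = 82.4 - 2.368 · 10.5/√91 = 79.79

We are 99% confident that μ ≥ 79.79.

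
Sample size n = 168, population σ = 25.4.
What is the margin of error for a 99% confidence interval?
Margin of error = 5.05

Margin of error = z* · σ/√n
= 2.576 · 25.4/√168
= 2.576 · 25.4/12.9615
= 5.05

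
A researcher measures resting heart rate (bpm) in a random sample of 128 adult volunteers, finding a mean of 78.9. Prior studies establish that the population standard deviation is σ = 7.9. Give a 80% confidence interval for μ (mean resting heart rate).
(78.00, 79.80)

z-interval (σ known):
z* = 1.282 for 80% confidence

Margin of error = z* · σ/√n = 1.282 · 7.9/√128 = 0.90

CI: (78.9 - 0.90, 78.9 + 0.90) = (78.00, 79.80)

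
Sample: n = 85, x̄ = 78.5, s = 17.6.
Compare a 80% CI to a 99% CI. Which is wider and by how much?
99% CI is wider by 5.13

df = 84
80% CI: t* = 1.292, (76.03, 80.97), width = 2 · t* · s/√n = 4.93
99% CI: t* = 2.636, (73.47, 83.53), width = 2 · t* · s/√n = 10.06

The 99% CI is wider by 10.06 - 4.93 = 5.13.
Higher confidence requires a wider interval.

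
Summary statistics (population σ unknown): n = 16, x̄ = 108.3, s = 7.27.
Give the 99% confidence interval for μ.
(102.94, 113.66)

t-interval (σ unknown):
df = n - 1 = 15
t* = 2.947 for 99% confidence

Margin of error = t* · s/√n = 2.947 · 7.27/√16 = 5.36

CI: (102.94, 113.66)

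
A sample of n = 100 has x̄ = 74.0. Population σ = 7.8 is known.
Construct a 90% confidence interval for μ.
(72.72, 75.28)

z-interval (σ known):
z* = 1.645 for 90% confidence

Margin of error = z* · σ/√n = 1.645 · 7.8/√100 = 1.28

CI: (74.0 - 1.28, 74.0 + 1.28) = (72.72, 75.28)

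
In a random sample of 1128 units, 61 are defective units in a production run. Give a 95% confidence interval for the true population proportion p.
(0.041, 0.067)

Proportion CI:
p̂ = 61/1128 = 0.05408
SE = √(p̂(1-p̂)/n) = √(0.05408 · 0.94592 / 1128) = 0.00673

z* = 1.960
Margin = z* · SE = 1.960 · 0.00673 = 0.0132

CI: 0.05408 ± 0.0132 = (0.041, 0.067)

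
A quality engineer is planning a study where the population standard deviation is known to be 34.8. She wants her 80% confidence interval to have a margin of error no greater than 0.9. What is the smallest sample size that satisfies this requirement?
n ≥ 2458

For margin E ≤ 0.9:
n ≥ (z* · σ / E)²
n ≥ (1.282 · 34.8 / 0.9)²
n ≥ 2457.25

Minimum n = 2458 (rounding up)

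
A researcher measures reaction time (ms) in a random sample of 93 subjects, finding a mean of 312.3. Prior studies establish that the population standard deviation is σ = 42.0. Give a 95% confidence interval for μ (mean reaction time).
(303.76, 320.84)

z-interval (σ known):
z* = 1.960 for 95% confidence

Margin of error = z* · σ/√n = 1.960 · 42.0/√93 = 8.54

CI: (312.3 - 8.54, 312.3 + 8.54) = (303.76, 320.84)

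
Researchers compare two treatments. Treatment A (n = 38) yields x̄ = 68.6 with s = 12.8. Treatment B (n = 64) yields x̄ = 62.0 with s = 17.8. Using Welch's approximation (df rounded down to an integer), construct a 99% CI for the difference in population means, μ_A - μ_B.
(-1.40, 14.60)

Difference: x̄₁ - x̄₂ = 6.60
SE = √(s₁²/n₁ + s₂²/n₂) = √(12.8²/38 + 17.8²/64) = 3.0434
df = 96.23 → 96 (Welch–Satterthwaite, rounded down)
t* = 2.628

CI: 6.60 ± 2.628 · 3.0434 = 6.60 ± 8.00 = (-1.40, 14.60)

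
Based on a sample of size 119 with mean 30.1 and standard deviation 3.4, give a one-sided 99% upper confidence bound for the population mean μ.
μ ≤ 30.83

Upper bound (one-sided):
t* = 2.358 (one-sided for 99%)
Upper bound = x̄ + t* · s/√n = 30.1 + 2.358 · 3.4/√119 = 30.83

We are 99% confident that μ ≤ 30.83.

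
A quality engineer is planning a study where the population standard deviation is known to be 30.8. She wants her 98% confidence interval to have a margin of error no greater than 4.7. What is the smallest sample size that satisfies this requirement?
n ≥ 233

For margin E ≤ 4.7:
n ≥ (z* · σ / E)²
n ≥ (2.326 · 30.8 / 4.7)²
n ≥ 232.34

Minimum n = 233 (rounding up)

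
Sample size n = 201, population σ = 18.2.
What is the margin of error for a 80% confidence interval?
Margin of error = 1.65

Margin of error = z* · σ/√n
= 1.282 · 18.2/√201
= 1.282 · 18.2/14.1774
= 1.65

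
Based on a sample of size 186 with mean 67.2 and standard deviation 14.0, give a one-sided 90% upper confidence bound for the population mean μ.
μ ≤ 68.52

Upper bound (one-sided):
t* = 1.286 (one-sided for 90%)
Upper bound = x̄ + t* · s/√n = 67.2 + 1.286 · 14.0/√186 = 68.52

We are 90% confident that μ ≤ 68.52.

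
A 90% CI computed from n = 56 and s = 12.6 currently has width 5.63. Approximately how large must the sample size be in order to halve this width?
n ≈ 224

CI width ∝ 1/√n
To reduce width by factor 2, need √n to grow by 2 → need 2² = 4 times as many samples.

Current: n = 56, width = 5.63
New: n = 224, width ≈ 2.78

Width reduced by factor of 5.63/2.78 = 2.03.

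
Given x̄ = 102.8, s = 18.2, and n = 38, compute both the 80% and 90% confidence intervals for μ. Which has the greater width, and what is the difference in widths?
90% CI is wider by 2.25

df = 37
80% CI: t* = 1.305, (98.95, 106.65), width = 2 · t* · s/√n = 7.71
90% CI: t* = 1.687, (97.82, 107.78), width = 2 · t* · s/√n = 9.96

The 90% CI is wider by 9.96 - 7.71 = 2.25.
Higher confidence requires a wider interval.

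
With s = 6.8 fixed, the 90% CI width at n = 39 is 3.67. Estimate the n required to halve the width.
n ≈ 156

CI width ∝ 1/√n
To reduce width by factor 2, need √n to grow by 2 → need 2² = 4 times as many samples.

Current: n = 39, width = 3.67
New: n = 156, width ≈ 1.80

Width reduced by factor of 3.67/1.80 = 2.04.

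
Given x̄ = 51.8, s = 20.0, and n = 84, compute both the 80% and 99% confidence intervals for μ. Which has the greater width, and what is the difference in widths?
99% CI is wider by 5.86

df = 83
80% CI: t* = 1.292, (48.98, 54.62), width = 2 · t* · s/√n = 5.64
99% CI: t* = 2.636, (46.05, 57.55), width = 2 · t* · s/√n = 11.50

The 99% CI is wider by 11.50 - 5.64 = 5.86.
Higher confidence requires a wider interval.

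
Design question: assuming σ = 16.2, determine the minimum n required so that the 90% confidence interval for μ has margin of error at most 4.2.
n ≥ 41

For margin E ≤ 4.2:
n ≥ (z* · σ / E)²
n ≥ (1.645 · 16.2 / 4.2)²
n ≥ 40.26

Minimum n = 41 (rounding up)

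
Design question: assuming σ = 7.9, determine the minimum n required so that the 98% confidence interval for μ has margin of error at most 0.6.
n ≥ 938

For margin E ≤ 0.6:
n ≥ (z* · σ / E)²
n ≥ (2.326 · 7.9 / 0.6)²
n ≥ 937.93

Minimum n = 938 (rounding up)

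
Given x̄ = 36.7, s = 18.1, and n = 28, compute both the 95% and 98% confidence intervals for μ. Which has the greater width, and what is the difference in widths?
98% CI is wider by 2.88

df = 27
95% CI: t* = 2.052, (29.68, 43.72), width = 2 · t* · s/√n = 14.04
98% CI: t* = 2.473, (28.24, 45.16), width = 2 · t* · s/√n = 16.92

The 98% CI is wider by 16.92 - 14.04 = 2.88.
Higher confidence requires a wider interval.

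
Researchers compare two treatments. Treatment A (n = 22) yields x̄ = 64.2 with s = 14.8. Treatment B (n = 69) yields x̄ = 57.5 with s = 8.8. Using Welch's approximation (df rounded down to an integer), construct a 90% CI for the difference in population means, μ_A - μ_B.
(1.01, 12.39)

Difference: x̄₁ - x̄₂ = 6.70
SE = √(s₁²/n₁ + s₂²/n₂) = √(14.8²/22 + 8.8²/69) = 3.3285
df = 25.90 → 25 (Welch–Satterthwaite, rounded down)
t* = 1.708

CI: 6.70 ± 1.708 · 3.3285 = 6.70 ± 5.69 = (1.01, 12.39)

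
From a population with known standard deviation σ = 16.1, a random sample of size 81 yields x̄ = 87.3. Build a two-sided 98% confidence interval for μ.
(83.14, 91.46)

z-interval (σ known):
z* = 2.326 for 98% confidence

Margin of error = z* · σ/√n = 2.326 · 16.1/√81 = 4.16

CI: (87.3 - 4.16, 87.3 + 4.16) = (83.14, 91.46)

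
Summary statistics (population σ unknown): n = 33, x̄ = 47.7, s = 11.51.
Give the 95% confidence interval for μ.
(43.62, 51.78)

t-interval (σ unknown):
df = n - 1 = 32
t* = 2.037 for 95% confidence

Margin of error = t* · s/√n = 2.037 · 11.51/√33 = 4.08

CI: (43.62, 51.78)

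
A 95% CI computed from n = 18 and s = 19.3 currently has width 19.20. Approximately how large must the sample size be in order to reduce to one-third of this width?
n ≈ 162

CI width ∝ 1/√n
To reduce width by factor 3, need √n to grow by 3 → need 3² = 9 times as many samples.

Current: n = 18, width = 19.20
New: n = 162, width ≈ 5.99

Width reduced by factor of 19.20/5.99 = 3.21.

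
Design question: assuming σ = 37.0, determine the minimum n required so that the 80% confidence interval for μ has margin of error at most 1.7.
n ≥ 779

For margin E ≤ 1.7:
n ≥ (z* · σ / E)²
n ≥ (1.282 · 37.0 / 1.7)²
n ≥ 778.54

Minimum n = 779 (rounding up)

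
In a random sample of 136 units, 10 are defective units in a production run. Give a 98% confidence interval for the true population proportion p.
(0.021, 0.126)

Proportion CI:
p̂ = 10/136 = 0.07353
SE = √(p̂(1-p̂)/n) = √(0.07353 · 0.92647 / 136) = 0.02238

z* = 2.326
Margin = z* · SE = 2.326 · 0.02238 = 0.0521

CI: 0.07353 ± 0.0521 = (0.021, 0.126)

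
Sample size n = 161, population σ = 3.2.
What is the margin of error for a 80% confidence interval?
Margin of error = 0.32

Margin of error = z* · σ/√n
= 1.282 · 3.2/√161
= 1.282 · 3.2/12.6886
= 0.32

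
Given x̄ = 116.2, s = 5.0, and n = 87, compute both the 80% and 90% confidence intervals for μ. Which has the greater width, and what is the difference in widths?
90% CI is wider by 0.40

df = 86
80% CI: t* = 1.291, (115.51, 116.89), width = 2 · t* · s/√n = 1.38
90% CI: t* = 1.663, (115.31, 117.09), width = 2 · t* · s/√n = 1.78

The 90% CI is wider by 1.78 - 1.38 = 0.40.
Higher confidence requires a wider interval.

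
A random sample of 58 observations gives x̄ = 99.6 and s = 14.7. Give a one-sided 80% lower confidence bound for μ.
μ ≥ 97.96

Lower bound (one-sided):
t* = 0.848 (one-sided for 80%)
Lower bound = x̄ - t* · s/√n = 99.6 - 0.848 · 14.7/√58 = 97.96

We are 80% confident that μ ≥ 97.96.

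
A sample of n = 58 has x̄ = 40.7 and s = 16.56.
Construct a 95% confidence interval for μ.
(36.35, 45.05)

t-interval (σ unknown):
df = n - 1 = 57
t* = 2.002 for 95% confidence

Margin of error = t* · s/√n = 2.002 · 16.56/√58 = 4.35

CI: (36.35, 45.05)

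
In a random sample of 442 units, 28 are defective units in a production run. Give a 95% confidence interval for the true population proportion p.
(0.041, 0.086)

Proportion CI:
p̂ = 28/442 = 0.06335
SE = √(p̂(1-p̂)/n) = √(0.06335 · 0.93665 / 442) = 0.01159

z* = 1.960
Margin = z* · SE = 1.960 · 0.01159 = 0.0227

CI: 0.06335 ± 0.0227 = (0.041, 0.086)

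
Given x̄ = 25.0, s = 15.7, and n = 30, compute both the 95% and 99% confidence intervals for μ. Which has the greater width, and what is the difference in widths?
99% CI is wider by 4.08

df = 29
95% CI: t* = 2.045, (19.14, 30.86), width = 2 · t* · s/√n = 11.72
99% CI: t* = 2.756, (17.10, 32.90), width = 2 · t* · s/√n = 15.80

The 99% CI is wider by 15.80 - 11.72 = 4.08.
Higher confidence requires a wider interval.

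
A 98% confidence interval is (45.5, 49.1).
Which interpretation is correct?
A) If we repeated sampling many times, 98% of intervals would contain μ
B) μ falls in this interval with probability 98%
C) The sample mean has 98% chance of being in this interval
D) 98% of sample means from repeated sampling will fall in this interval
A

A) Correct — this is the frequentist long-run coverage interpretation.
B) Wrong — μ is fixed; the randomness lives in the interval, not in μ.
C) Wrong — x̄ is observed and sits in the interval by construction.
D) Wrong — coverage applies to intervals containing μ, not to future x̄ values.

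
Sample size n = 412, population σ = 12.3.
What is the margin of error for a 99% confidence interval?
Margin of error = 1.56

Margin of error = z* · σ/√n
= 2.576 · 12.3/√412
= 2.576 · 12.3/20.2978
= 1.56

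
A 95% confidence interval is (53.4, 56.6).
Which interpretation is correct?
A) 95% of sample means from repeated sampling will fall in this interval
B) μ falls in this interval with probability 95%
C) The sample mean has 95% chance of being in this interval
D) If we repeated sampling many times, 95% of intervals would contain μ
D

A) Wrong — coverage applies to intervals containing μ, not to future x̄ values.
B) Wrong — μ is fixed; the randomness lives in the interval, not in μ.
C) Wrong — x̄ is observed and sits in the interval by construction.
D) Correct — this is the frequentist long-run coverage interpretation.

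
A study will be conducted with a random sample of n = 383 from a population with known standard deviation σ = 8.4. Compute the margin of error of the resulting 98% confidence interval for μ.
Margin of error = 1.00

Margin of error = z* · σ/√n
= 2.326 · 8.4/√383
= 2.326 · 8.4/19.5704
= 1.00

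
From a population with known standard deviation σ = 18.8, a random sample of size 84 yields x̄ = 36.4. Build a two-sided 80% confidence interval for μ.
(33.77, 39.03)

z-interval (σ known):
z* = 1.282 for 80% confidence

Margin of error = z* · σ/√n = 1.282 · 18.8/√84 = 2.63

CI: (36.4 - 2.63, 36.4 + 2.63) = (33.77, 39.03)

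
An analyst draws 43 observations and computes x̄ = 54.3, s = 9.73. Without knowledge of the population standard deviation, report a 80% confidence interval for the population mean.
(52.37, 56.23)

t-interval (σ unknown):
df = n - 1 = 42
t* = 1.302 for 80% confidence

Margin of error = t* · s/√n = 1.302 · 9.73/√43 = 1.93

CI: (52.37, 56.23)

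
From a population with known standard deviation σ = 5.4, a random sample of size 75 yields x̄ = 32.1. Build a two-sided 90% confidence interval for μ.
(31.07, 33.13)

z-interval (σ known):
z* = 1.645 for 90% confidence

Margin of error = z* · σ/√n = 1.645 · 5.4/√75 = 1.03

CI: (32.1 - 1.03, 32.1 + 1.03) = (31.07, 33.13)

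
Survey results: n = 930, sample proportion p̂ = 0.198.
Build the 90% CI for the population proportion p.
(0.177, 0.219)

Proportion CI:
SE = √(p̂(1-p̂)/n) = √(0.198 · 0.802 / 930) = 0.01307

z* = 1.645
Margin = z* · SE = 1.645 · 0.01307 = 0.0215

CI: 0.198 ± 0.0215 = (0.177, 0.219)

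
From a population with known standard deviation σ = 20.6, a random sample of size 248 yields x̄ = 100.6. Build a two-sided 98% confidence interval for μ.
(97.56, 103.64)

z-interval (σ known):
z* = 2.326 for 98% confidence

Margin of error = z* · σ/√n = 2.326 · 20.6/√248 = 3.04

CI: (100.6 - 3.04, 100.6 + 3.04) = (97.56, 103.64)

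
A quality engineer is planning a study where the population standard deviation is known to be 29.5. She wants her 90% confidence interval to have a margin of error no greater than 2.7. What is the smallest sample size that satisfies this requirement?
n ≥ 324

For margin E ≤ 2.7:
n ≥ (z* · σ / E)²
n ≥ (1.645 · 29.5 / 2.7)²
n ≥ 323.03

Minimum n = 324 (rounding up)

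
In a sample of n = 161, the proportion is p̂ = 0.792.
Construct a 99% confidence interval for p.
(0.710, 0.874)

Proportion CI:
SE = √(p̂(1-p̂)/n) = √(0.792 · 0.208 / 161) = 0.03199

z* = 2.576
Margin = z* · SE = 2.576 · 0.03199 = 0.0824

CI: 0.792 ± 0.0824 = (0.710, 0.874)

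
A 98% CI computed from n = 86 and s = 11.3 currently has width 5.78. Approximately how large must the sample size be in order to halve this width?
n ≈ 344

CI width ∝ 1/√n
To reduce width by factor 2, need √n to grow by 2 → need 2² = 4 times as many samples.

Current: n = 86, width = 5.78
New: n = 344, width ≈ 2.85

Width reduced by factor of 5.78/2.85 = 2.03.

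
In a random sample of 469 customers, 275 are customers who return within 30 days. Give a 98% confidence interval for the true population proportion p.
(0.533, 0.639)

Proportion CI:
p̂ = 275/469 = 0.58635
SE = √(p̂(1-p̂)/n) = √(0.58635 · 0.41365 / 469) = 0.02274

z* = 2.326
Margin = z* · SE = 2.326 · 0.02274 = 0.0529

CI: 0.58635 ± 0.0529 = (0.533, 0.639)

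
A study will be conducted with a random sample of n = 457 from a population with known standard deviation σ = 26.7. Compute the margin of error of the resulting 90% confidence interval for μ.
Margin of error = 2.05

Margin of error = z* · σ/√n
= 1.645 · 26.7/√457
= 1.645 · 26.7/21.3776
= 2.05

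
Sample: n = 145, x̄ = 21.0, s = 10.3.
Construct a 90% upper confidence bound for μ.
μ ≤ 22.10

Upper bound (one-sided):
t* = 1.287 (one-sided for 90%)
Upper bound = x̄ + t* · s/√n = 21.0 + 1.287 · 10.3/√145 = 22.10

We are 90% confident that μ ≤ 22.10.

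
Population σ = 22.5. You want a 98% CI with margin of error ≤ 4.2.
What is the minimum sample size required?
n ≥ 156

For margin E ≤ 4.2:
n ≥ (z* · σ / E)²
n ≥ (2.326 · 22.5 / 4.2)²
n ≥ 155.27

Minimum n = 156 (rounding up)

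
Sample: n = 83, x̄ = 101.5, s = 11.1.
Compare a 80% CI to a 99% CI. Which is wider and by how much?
99% CI is wider by 3.28

df = 82
80% CI: t* = 1.292, (99.93, 103.07), width = 2 · t* · s/√n = 3.15
99% CI: t* = 2.637, (98.29, 104.71), width = 2 · t* · s/√n = 6.43

The 99% CI is wider by 6.43 - 3.15 = 3.28.
Higher confidence requires a wider interval.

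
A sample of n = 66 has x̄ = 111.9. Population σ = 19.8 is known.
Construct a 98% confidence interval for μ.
(106.23, 117.57)

z-interval (σ known):
z* = 2.326 for 98% confidence

Margin of error = z* · σ/√n = 2.326 · 19.8/√66 = 5.67

CI: (111.9 - 5.67, 111.9 + 5.67) = (106.23, 117.57)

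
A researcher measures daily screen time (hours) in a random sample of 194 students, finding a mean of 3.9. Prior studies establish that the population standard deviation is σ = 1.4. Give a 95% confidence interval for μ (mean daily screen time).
(3.70, 4.10)

z-interval (σ known):
z* = 1.960 for 95% confidence

Margin of error = z* · σ/√n = 1.960 · 1.4/√194 = 0.20

CI: (3.9 - 0.20, 3.9 + 0.20) = (3.70, 4.10)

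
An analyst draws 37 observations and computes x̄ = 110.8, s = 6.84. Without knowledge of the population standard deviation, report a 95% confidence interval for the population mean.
(108.52, 113.08)

t-interval (σ unknown):
df = n - 1 = 36
t* = 2.028 for 95% confidence

Margin of error = t* · s/√n = 2.028 · 6.84/√37 = 2.28

CI: (108.52, 113.08)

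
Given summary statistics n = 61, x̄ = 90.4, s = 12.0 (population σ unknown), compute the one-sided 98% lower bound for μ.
μ ≥ 87.18

Lower bound (one-sided):
t* = 2.099 (one-sided for 98%)
Lower bound = x̄ - t* · s/√n = 90.4 - 2.099 · 12.0/√61 = 87.18

We are 98% confident that μ ≥ 87.18.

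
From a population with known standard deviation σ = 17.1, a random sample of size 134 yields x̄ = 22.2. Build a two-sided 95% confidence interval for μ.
(19.30, 25.10)

z-interval (σ known):
z* = 1.960 for 95% confidence

Margin of error = z* · σ/√n = 1.960 · 17.1/√134 = 2.90

CI: (22.2 - 2.90, 22.2 + 2.90) = (19.30, 25.10)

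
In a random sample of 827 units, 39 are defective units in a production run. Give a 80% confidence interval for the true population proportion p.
(0.038, 0.057)

Proportion CI:
p̂ = 39/827 = 0.04716
SE = √(p̂(1-p̂)/n) = √(0.04716 · 0.95284 / 827) = 0.00737

z* = 1.282
Margin = z* · SE = 1.282 · 0.00737 = 0.0094

CI: 0.04716 ± 0.0094 = (0.038, 0.057)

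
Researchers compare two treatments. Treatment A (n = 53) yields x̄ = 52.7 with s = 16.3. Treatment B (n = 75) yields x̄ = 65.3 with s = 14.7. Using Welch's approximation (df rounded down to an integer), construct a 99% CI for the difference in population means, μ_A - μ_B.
(-19.97, -5.23)

Difference: x̄₁ - x̄₂ = -12.60
SE = √(s₁²/n₁ + s₂²/n₂) = √(16.3²/53 + 14.7²/75) = 2.8097
df = 104.66 → 104 (Welch–Satterthwaite, rounded down)
t* = 2.624

CI: -12.60 ± 2.624 · 2.8097 = -12.60 ± 7.37 = (-19.97, -5.23)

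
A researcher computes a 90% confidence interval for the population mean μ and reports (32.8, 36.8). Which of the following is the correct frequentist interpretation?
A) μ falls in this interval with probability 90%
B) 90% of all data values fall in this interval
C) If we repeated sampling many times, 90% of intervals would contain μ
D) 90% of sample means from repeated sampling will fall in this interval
C

A) Wrong — μ is fixed; the randomness lives in the interval, not in μ.
B) Wrong — a CI is about the parameter μ, not individual data values.
C) Correct — this is the frequentist long-run coverage interpretation.
D) Wrong — coverage applies to intervals containing μ, not to future x̄ values.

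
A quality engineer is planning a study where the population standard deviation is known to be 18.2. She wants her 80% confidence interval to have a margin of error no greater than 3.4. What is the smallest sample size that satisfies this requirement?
n ≥ 48

For margin E ≤ 3.4:
n ≥ (z* · σ / E)²
n ≥ (1.282 · 18.2 / 3.4)²
n ≥ 47.09

Minimum n = 48 (rounding up)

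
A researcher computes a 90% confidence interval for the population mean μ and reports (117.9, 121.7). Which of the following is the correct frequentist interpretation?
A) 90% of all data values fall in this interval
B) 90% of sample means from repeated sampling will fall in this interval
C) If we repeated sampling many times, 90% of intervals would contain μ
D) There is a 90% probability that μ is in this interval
C

A) Wrong — a CI is about the parameter μ, not individual data values.
B) Wrong — coverage applies to intervals containing μ, not to future x̄ values.
C) Correct — this is the frequentist long-run coverage interpretation.
D) Wrong — μ is fixed; the randomness lives in the interval, not in μ.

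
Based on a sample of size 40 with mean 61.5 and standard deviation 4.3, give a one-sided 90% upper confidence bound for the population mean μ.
μ ≤ 62.39

Upper bound (one-sided):
t* = 1.304 (one-sided for 90%)
Upper bound = x̄ + t* · s/√n = 61.5 + 1.304 · 4.3/√40 = 62.39

We are 90% confident that μ ≤ 62.39.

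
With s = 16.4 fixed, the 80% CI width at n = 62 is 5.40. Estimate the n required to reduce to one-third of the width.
n ≈ 558

CI width ∝ 1/√n
To reduce width by factor 3, need √n to grow by 3 → need 3² = 9 times as many samples.

Current: n = 62, width = 5.40
New: n = 558, width ≈ 1.78

Width reduced by factor of 5.40/1.78 = 3.03.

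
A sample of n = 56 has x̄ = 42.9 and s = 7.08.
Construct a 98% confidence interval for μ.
(40.63, 45.17)

t-interval (σ unknown):
df = n - 1 = 55
t* = 2.396 for 98% confidence

Margin of error = t* · s/√n = 2.396 · 7.08/√56 = 2.27

CI: (40.63, 45.17)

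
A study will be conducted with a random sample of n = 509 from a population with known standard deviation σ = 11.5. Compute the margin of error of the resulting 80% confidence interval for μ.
Margin of error = 0.65

Margin of error = z* · σ/√n
= 1.282 · 11.5/√509
= 1.282 · 11.5/22.5610
= 0.65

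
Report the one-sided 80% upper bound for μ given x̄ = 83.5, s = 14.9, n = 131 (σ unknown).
μ ≤ 84.60

Upper bound (one-sided):
t* = 0.844 (one-sided for 80%)
Upper bound = x̄ + t* · s/√n = 83.5 + 0.844 · 14.9/√131 = 84.60

We are 80% confident that μ ≤ 84.60.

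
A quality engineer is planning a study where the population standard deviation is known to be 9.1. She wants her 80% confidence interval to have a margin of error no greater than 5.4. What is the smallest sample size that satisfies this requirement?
n ≥ 5

For margin E ≤ 5.4:
n ≥ (z* · σ / E)²
n ≥ (1.282 · 9.1 / 5.4)²
n ≥ 4.67

Minimum n = 5 (rounding up)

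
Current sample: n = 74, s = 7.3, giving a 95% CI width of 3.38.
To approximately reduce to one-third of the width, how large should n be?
n ≈ 666

CI width ∝ 1/√n
To reduce width by factor 3, need √n to grow by 3 → need 3² = 9 times as many samples.

Current: n = 74, width = 3.38
New: n = 666, width ≈ 1.11

Width reduced by factor of 3.38/1.11 = 3.05.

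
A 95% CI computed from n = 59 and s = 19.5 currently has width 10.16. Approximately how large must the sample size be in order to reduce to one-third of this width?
n ≈ 531

CI width ∝ 1/√n
To reduce width by factor 3, need √n to grow by 3 → need 3² = 9 times as many samples.

Current: n = 59, width = 10.16
New: n = 531, width ≈ 3.32

Width reduced by factor of 10.16/3.32 = 3.06.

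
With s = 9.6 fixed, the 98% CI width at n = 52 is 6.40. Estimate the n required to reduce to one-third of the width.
n ≈ 468

CI width ∝ 1/√n
To reduce width by factor 3, need √n to grow by 3 → need 3² = 9 times as many samples.

Current: n = 52, width = 6.40
New: n = 468, width ≈ 2.07

Width reduced by factor of 6.40/2.07 = 3.09.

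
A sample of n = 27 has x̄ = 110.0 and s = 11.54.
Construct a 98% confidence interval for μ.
(104.49, 115.51)

t-interval (σ unknown):
df = n - 1 = 26
t* = 2.479 for 98% confidence

Margin of error = t* · s/√n = 2.479 · 11.54/√27 = 5.51

CI: (104.49, 115.51)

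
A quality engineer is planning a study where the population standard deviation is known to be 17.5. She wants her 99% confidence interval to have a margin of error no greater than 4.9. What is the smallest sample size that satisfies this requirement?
n ≥ 85

For margin E ≤ 4.9:
n ≥ (z* · σ / E)²
n ≥ (2.576 · 17.5 / 4.9)²
n ≥ 84.64

Minimum n = 85 (rounding up)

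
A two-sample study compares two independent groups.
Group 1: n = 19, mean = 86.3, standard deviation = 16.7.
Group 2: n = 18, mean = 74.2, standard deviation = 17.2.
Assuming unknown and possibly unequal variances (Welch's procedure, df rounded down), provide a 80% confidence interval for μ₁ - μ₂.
(4.81, 19.39)

Difference: x̄₁ - x̄₂ = 12.10
SE = √(s₁²/n₁ + s₂²/n₂) = √(16.7²/19 + 17.2²/18) = 5.5780
df = 34.75 → 34 (Welch–Satterthwaite, rounded down)
t* = 1.307

CI: 12.10 ± 1.307 · 5.5780 = 12.10 ± 7.29 = (4.81, 19.39)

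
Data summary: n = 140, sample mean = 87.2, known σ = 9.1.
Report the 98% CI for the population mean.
(85.41, 88.99)

z-interval (σ known):
z* = 2.326 for 98% confidence

Margin of error = z* · σ/√n = 2.326 · 9.1/√140 = 1.79

CI: (87.2 - 1.79, 87.2 + 1.79) = (85.41, 88.99)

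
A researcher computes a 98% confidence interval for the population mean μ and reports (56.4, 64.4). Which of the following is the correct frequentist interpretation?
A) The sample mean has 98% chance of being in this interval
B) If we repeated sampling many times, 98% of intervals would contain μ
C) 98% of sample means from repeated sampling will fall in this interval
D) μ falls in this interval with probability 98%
B

A) Wrong — x̄ is observed and sits in the interval by construction.
B) Correct — this is the frequentist long-run coverage interpretation.
C) Wrong — coverage applies to intervals containing μ, not to future x̄ values.
D) Wrong — μ is fixed; the randomness lives in the interval, not in μ.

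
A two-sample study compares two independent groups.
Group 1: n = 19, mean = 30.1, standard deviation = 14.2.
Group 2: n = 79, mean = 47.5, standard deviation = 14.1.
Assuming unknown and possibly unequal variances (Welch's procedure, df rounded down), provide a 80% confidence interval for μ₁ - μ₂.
(-22.16, -12.64)

Difference: x̄₁ - x̄₂ = -17.40
SE = √(s₁²/n₁ + s₂²/n₂) = √(14.2²/19 + 14.1²/79) = 3.6234
df = 27.20 → 27 (Welch–Satterthwaite, rounded down)
t* = 1.314

CI: -17.40 ± 1.314 · 3.6234 = -17.40 ± 4.76 = (-22.16, -12.64)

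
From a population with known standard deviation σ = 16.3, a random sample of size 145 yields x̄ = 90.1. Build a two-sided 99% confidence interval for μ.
(86.61, 93.59)

z-interval (σ known):
z* = 2.576 for 99% confidence

Margin of error = z* · σ/√n = 2.576 · 16.3/√145 = 3.49

CI: (90.1 - 3.49, 90.1 + 3.49) = (86.61, 93.59)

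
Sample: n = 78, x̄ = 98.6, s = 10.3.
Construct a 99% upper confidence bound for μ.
μ ≤ 101.37

Upper bound (one-sided):
t* = 2.376 (one-sided for 99%)
Upper bound = x̄ + t* · s/√n = 98.6 + 2.376 · 10.3/√78 = 101.37

We are 99% confident that μ ≤ 101.37.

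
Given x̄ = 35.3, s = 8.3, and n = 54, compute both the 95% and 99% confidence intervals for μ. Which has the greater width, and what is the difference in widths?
99% CI is wider by 1.51

df = 53
95% CI: t* = 2.006, (33.03, 37.57), width = 2 · t* · s/√n = 4.53
99% CI: t* = 2.672, (32.28, 38.32), width = 2 · t* · s/√n = 6.04

The 99% CI is wider by 6.04 - 4.53 = 1.51.
Higher confidence requires a wider interval.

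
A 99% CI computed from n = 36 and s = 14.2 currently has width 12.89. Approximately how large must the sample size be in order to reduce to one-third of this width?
n ≈ 324

CI width ∝ 1/√n
To reduce width by factor 3, need √n to grow by 3 → need 3² = 9 times as many samples.

Current: n = 36, width = 12.89
New: n = 324, width ≈ 4.09

Width reduced by factor of 12.89/4.09 = 3.15.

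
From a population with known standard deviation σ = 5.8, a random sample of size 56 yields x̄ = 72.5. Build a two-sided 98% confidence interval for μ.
(70.70, 74.30)

z-interval (σ known):
z* = 2.326 for 98% confidence

Margin of error = z* · σ/√n = 2.326 · 5.8/√56 = 1.80

CI: (72.5 - 1.80, 72.5 + 1.80) = (70.70, 74.30)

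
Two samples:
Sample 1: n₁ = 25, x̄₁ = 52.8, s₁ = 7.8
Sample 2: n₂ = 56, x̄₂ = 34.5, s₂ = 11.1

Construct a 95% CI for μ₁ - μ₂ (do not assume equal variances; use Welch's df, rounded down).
(14.00, 22.60)

Difference: x̄₁ - x̄₂ = 18.30
SE = √(s₁²/n₁ + s₂²/n₂) = √(7.8²/25 + 11.1²/56) = 2.1526
df = 64.14 → 64 (Welch–Satterthwaite, rounded down)
t* = 1.998

CI: 18.30 ± 1.998 · 2.1526 = 18.30 ± 4.30 = (14.00, 22.60)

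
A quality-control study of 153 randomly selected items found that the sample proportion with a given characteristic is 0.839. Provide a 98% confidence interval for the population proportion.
(0.770, 0.908)

Proportion CI:
SE = √(p̂(1-p̂)/n) = √(0.839 · 0.161 / 153) = 0.02971

z* = 2.326
Margin = z* · SE = 2.326 · 0.02971 = 0.0691

CI: 0.839 ± 0.0691 = (0.770, 0.908)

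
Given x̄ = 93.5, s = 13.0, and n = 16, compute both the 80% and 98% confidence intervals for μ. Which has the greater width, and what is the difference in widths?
98% CI is wider by 8.19

df = 15
80% CI: t* = 1.341, (89.14, 97.86), width = 2 · t* · s/√n = 8.72
98% CI: t* = 2.602, (85.04, 101.96), width = 2 · t* · s/√n = 16.91

The 98% CI is wider by 16.91 - 8.72 = 8.19.
Higher confidence requires a wider interval.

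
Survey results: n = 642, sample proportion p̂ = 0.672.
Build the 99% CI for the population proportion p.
(0.624, 0.720)

Proportion CI:
SE = √(p̂(1-p̂)/n) = √(0.672 · 0.328 / 642) = 0.01853

z* = 2.576
Margin = z* · SE = 2.576 · 0.01853 = 0.0477

CI: 0.672 ± 0.0477 = (0.624, 0.720)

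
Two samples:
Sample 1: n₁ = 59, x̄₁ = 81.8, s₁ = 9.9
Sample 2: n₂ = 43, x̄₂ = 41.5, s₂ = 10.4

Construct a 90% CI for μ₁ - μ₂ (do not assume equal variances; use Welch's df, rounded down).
(36.90, 43.70)

Difference: x̄₁ - x̄₂ = 40.30
SE = √(s₁²/n₁ + s₂²/n₂) = √(9.9²/59 + 10.4²/43) = 2.0437
df = 88.00 → 88 (Welch–Satterthwaite, rounded down)
t* = 1.662

CI: 40.30 ± 1.662 · 2.0437 = 40.30 ± 3.40 = (36.90, 43.70)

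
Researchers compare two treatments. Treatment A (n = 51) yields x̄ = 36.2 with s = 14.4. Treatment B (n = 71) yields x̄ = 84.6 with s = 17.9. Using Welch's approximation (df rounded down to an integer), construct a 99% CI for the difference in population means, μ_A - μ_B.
(-56.07, -40.73)

Difference: x̄₁ - x̄₂ = -48.40
SE = √(s₁²/n₁ + s₂²/n₂) = √(14.4²/51 + 17.9²/71) = 2.9289
df = 118.40 → 118 (Welch–Satterthwaite, rounded down)
t* = 2.618

CI: -48.40 ± 2.618 · 2.9289 = -48.40 ± 7.67 = (-56.07, -40.73)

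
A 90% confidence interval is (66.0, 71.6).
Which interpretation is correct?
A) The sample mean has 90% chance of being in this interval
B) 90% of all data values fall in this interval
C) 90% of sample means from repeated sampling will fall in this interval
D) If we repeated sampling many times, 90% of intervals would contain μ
D

A) Wrong — x̄ is observed and sits in the interval by construction.
B) Wrong — a CI is about the parameter μ, not individual data values.
C) Wrong — coverage applies to intervals containing μ, not to future x̄ values.
D) Correct — this is the frequentist long-run coverage interpretation.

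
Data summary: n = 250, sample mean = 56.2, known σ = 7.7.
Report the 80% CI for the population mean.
(55.58, 56.82)

z-interval (σ known):
z* = 1.282 for 80% confidence

Margin of error = z* · σ/√n = 1.282 · 7.7/√250 = 0.62

CI: (56.2 - 0.62, 56.2 + 0.62) = (55.58, 56.82)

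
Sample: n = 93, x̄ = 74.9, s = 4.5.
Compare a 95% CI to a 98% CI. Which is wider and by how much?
98% CI is wider by 0.36

df = 92
95% CI: t* = 1.986, (73.97, 75.83), width = 2 · t* · s/√n = 1.85
98% CI: t* = 2.368, (73.80, 76.00), width = 2 · t* · s/√n = 2.21

The 98% CI is wider by 2.21 - 1.85 = 0.36.
Higher confidence requires a wider interval.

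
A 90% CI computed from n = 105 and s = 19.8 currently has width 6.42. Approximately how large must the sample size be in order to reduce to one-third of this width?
n ≈ 945

CI width ∝ 1/√n
To reduce width by factor 3, need √n to grow by 3 → need 3² = 9 times as many samples.

Current: n = 105, width = 6.42
New: n = 945, width ≈ 2.12

Width reduced by factor of 6.42/2.12 = 3.03.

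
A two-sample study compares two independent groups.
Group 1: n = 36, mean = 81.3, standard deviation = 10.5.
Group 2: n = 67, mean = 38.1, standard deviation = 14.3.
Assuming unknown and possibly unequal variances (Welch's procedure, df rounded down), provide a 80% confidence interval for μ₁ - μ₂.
(40.01, 46.39)

Difference: x̄₁ - x̄₂ = 43.20
SE = √(s₁²/n₁ + s₂²/n₂) = √(10.5²/36 + 14.3²/67) = 2.4728
df = 91.39 → 91 (Welch–Satterthwaite, rounded down)
t* = 1.291

CI: 43.20 ± 1.291 · 2.4728 = 43.20 ± 3.19 = (40.01, 46.39)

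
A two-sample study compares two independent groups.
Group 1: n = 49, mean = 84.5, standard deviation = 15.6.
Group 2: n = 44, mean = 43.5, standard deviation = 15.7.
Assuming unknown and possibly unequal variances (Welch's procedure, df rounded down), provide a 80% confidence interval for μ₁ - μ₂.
(36.80, 45.20)

Difference: x̄₁ - x̄₂ = 41.00
SE = √(s₁²/n₁ + s₂²/n₂) = √(15.6²/49 + 15.7²/44) = 3.2509
df = 89.81 → 89 (Welch–Satterthwaite, rounded down)
t* = 1.291

CI: 41.00 ± 1.291 · 3.2509 = 41.00 ± 4.20 = (36.80, 45.20)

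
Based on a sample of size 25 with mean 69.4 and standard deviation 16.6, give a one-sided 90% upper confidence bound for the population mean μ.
μ ≤ 73.78

Upper bound (one-sided):
t* = 1.318 (one-sided for 90%)
Upper bound = x̄ + t* · s/√n = 69.4 + 1.318 · 16.6/√25 = 73.78

We are 90% confident that μ ≤ 73.78.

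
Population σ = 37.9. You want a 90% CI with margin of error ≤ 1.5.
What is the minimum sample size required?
n ≥ 1728

For margin E ≤ 1.5:
n ≥ (z* · σ / E)²
n ≥ (1.645 · 37.9 / 1.5)²
n ≥ 1727.54

Minimum n = 1728 (rounding up)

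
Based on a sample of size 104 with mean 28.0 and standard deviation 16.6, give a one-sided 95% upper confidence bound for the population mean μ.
μ ≤ 30.70

Upper bound (one-sided):
t* = 1.660 (one-sided for 95%)
Upper bound = x̄ + t* · s/√n = 28.0 + 1.660 · 16.6/√104 = 30.70

We are 95% confident that μ ≤ 30.70.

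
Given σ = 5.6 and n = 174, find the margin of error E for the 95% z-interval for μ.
Margin of error = 0.83

Margin of error = z* · σ/√n
= 1.960 · 5.6/√174
= 1.960 · 5.6/13.1909
= 0.83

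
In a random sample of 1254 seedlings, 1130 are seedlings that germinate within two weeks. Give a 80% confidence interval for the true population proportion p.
(0.890, 0.912)

Proportion CI:
p̂ = 1130/1254 = 0.90112
SE = √(p̂(1-p̂)/n) = √(0.90112 · 0.09888 / 1254) = 0.00843

z* = 1.282
Margin = z* · SE = 1.282 · 0.00843 = 0.0108

CI: 0.90112 ± 0.0108 = (0.890, 0.912)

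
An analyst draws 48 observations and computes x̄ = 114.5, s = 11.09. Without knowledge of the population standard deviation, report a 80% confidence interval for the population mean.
(112.42, 116.58)

t-interval (σ unknown):
df = n - 1 = 47
t* = 1.300 for 80% confidence

Margin of error = t* · s/√n = 1.300 · 11.09/√48 = 2.08

CI: (112.42, 116.58)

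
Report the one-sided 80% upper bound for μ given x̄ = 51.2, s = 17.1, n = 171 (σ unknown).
μ ≤ 52.30

Upper bound (one-sided):
t* = 0.844 (one-sided for 80%)
Upper bound = x̄ + t* · s/√n = 51.2 + 0.844 · 17.1/√171 = 52.30

We are 80% confident that μ ≤ 52.30.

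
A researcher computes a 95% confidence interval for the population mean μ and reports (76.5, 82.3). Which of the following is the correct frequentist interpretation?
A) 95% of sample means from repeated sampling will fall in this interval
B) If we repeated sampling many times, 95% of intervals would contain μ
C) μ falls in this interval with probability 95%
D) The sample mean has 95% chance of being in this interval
B

A) Wrong — coverage applies to intervals containing μ, not to future x̄ values.
B) Correct — this is the frequentist long-run coverage interpretation.
C) Wrong — μ is fixed; the randomness lives in the interval, not in μ.
D) Wrong — x̄ is observed and sits in the interval by construction.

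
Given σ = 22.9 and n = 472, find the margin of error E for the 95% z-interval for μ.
Margin of error = 2.07

Margin of error = z* · σ/√n
= 1.960 · 22.9/√472
= 1.960 · 22.9/21.7256
= 2.07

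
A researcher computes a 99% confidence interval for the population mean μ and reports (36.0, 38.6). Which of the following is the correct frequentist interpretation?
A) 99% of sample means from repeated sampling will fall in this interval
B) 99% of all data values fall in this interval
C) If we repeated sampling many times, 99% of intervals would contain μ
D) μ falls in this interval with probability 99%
C

A) Wrong — coverage applies to intervals containing μ, not to future x̄ values.
B) Wrong — a CI is about the parameter μ, not individual data values.
C) Correct — this is the frequentist long-run coverage interpretation.
D) Wrong — μ is fixed; the randomness lives in the interval, not in μ.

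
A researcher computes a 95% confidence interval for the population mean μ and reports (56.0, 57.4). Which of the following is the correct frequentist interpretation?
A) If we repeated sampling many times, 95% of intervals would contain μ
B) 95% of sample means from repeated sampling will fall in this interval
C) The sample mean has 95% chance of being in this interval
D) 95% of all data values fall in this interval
A

A) Correct — this is the frequentist long-run coverage interpretation.
B) Wrong — coverage applies to intervals containing μ, not to future x̄ values.
C) Wrong — x̄ is observed and sits in the interval by construction.
D) Wrong — a CI is about the parameter μ, not individual data values.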